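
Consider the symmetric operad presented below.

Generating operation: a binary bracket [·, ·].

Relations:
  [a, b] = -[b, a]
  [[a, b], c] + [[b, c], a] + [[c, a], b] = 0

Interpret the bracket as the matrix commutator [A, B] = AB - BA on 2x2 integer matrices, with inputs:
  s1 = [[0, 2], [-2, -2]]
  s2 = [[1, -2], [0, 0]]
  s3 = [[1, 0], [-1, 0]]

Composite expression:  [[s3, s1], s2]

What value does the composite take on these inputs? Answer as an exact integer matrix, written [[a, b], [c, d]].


[[0, -10], [0, 0]]

[s3, s1] = [[2, 2], [0, -2]]
[[s3, s1], s2] = [[0, -10], [0, 0]]


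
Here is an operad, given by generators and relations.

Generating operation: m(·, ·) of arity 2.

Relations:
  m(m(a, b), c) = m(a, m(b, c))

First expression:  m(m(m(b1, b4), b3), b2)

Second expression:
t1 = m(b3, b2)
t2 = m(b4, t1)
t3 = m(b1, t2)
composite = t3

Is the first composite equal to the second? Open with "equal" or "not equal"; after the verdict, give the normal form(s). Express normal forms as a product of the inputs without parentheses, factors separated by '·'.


equal; both compose to b1 · b4 · b3 · b2

The first expression, normalized: b1 · b4 · b3 · b2
The second expression, normalized: b1 · b4 · b3 · b2
Identical normal forms: equal.


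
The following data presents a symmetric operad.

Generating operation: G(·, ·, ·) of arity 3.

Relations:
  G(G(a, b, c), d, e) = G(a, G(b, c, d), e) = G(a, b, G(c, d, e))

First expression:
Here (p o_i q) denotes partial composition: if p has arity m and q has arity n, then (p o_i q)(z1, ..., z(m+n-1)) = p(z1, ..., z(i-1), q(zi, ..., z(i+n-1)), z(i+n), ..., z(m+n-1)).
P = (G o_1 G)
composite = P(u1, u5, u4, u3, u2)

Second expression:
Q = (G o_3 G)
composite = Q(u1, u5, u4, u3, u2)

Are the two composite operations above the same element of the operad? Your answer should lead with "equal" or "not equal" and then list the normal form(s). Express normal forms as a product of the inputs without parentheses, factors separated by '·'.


equal; both compose to u1 · u5 · u4 · u3 · u2

Reducing the first expression gives u1 · u5 · u4 · u3 · u2
Reducing the second expression gives u1 · u5 · u4 · u3 · u2
Same normal form: equal.


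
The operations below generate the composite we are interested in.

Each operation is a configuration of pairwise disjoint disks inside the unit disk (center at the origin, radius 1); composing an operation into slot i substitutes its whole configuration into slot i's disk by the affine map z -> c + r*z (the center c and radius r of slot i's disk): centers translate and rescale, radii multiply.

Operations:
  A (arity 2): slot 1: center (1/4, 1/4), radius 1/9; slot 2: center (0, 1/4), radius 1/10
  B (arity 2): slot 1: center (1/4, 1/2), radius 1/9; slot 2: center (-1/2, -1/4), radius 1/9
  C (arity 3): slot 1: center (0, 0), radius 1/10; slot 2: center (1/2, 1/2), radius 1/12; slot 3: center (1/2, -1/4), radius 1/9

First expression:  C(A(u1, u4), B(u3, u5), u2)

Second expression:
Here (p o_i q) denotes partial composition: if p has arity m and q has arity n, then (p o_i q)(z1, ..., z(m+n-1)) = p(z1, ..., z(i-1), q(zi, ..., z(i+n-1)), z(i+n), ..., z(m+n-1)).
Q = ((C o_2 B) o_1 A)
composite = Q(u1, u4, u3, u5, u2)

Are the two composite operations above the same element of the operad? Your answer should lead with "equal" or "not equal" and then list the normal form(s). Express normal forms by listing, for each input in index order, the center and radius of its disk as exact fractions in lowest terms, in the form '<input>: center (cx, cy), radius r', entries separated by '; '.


equal: each reduces to u1: center (1/40, 1/40), radius 1/90; u2: center (1/2, -1/4), radius 1/9; u3: center (25/48, 13/24), radius 1/108; u4: center (0, 1/40), radius 1/100; u5: center (11/24, 23/48), radius 1/108


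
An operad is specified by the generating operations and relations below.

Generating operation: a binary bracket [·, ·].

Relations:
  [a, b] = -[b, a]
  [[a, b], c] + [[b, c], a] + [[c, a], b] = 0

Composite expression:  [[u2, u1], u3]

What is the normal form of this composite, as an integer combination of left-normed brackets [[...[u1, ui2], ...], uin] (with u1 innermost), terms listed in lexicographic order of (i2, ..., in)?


-[[u1, u2], u3]

Expand each bracket as ab - ba; the u1-initial words give the coefficients.
Composite bracket: [[u2, u1], u3]
Full expansion: 4 signed words from ab - ba (2^2 = 4).
Only words starting with u1 matter:
  sign of u1u2u3 is -1, so it contributes -[[u1, u2], u3]


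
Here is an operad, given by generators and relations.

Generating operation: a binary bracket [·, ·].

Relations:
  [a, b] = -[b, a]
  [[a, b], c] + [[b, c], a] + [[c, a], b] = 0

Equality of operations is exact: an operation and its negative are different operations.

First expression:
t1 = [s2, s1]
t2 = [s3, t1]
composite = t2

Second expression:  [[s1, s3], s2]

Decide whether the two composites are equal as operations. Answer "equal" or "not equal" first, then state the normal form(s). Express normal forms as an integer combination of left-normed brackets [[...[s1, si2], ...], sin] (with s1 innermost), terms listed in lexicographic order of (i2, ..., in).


The first composite normalizes to [[s1, s2], s3]
The second composite normalizes to [[s1, s3], s2]
The forms do not match — not equal.

not equal; the first gives [[s1, s2], s3] and the second [[s1, s3], s2]


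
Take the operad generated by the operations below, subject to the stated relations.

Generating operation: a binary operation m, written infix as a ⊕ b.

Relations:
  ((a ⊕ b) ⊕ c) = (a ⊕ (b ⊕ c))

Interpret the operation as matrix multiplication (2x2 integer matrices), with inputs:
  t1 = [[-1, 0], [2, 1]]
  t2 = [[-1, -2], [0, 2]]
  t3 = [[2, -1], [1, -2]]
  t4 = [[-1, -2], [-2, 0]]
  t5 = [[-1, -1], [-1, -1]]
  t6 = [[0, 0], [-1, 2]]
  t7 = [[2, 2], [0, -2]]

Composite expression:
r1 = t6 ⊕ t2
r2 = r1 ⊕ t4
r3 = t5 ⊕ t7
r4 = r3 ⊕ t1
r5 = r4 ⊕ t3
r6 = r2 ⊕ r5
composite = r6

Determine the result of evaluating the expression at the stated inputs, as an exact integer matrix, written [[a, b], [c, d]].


[[0, 0], [-60, 30]]

(t6 ⊕ t2) = [[0, 0], [1, 6]]
((t6 ⊕ t2) ⊕ t4) = [[0, 0], [-13, -2]]
(t5 ⊕ t7) = [[-2, 0], [-2, 0]]
((t5 ⊕ t7) ⊕ t1) = [[2, 0], [2, 0]]
(((t5 ⊕ t7) ⊕ t1) ⊕ t3) = [[4, -2], [4, -2]]
(((t6 ⊕ t2) ⊕ t4) ⊕ (((t5 ⊕ t7) ⊕ t1) ⊕ t3)) = [[0, 0], [-60, 30]]


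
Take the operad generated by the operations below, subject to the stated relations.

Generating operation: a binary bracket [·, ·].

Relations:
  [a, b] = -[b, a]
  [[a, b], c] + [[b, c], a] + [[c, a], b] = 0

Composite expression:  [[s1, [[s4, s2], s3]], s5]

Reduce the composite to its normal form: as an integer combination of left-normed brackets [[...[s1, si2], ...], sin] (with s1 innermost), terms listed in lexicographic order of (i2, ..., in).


-[[[[s1, s2], s4], s3], s5] + [[[[s1, s3], s2], s4], s5] - [[[[s1, s3], s4], s2], s5] + [[[[s1, s4], s2], s3], s5]

Expand each bracket as ab - ba; the s1-initial words give the coefficients.
Composite bracket: [[s1, [[s4, s2], s3]], s5]
The bracket unfolds into 16 signed words via [a, b] = ab - ba (2^4 = 16).
Only words starting with s1 matter:
  s1s2s4s3s5 appears with sign -1, giving the term -[[[[s1, s2], s4], s3], s5]
  s1s3s2s4s5 appears with sign +1, giving the term +[[[[s1, s3], s2], s4], s5]
  s1s3s4s2s5 appears with sign -1, giving the term -[[[[s1, s3], s4], s2], s5]
  s1s4s2s3s5 appears with sign +1, giving the term +[[[[s1, s4], s2], s3], s5]


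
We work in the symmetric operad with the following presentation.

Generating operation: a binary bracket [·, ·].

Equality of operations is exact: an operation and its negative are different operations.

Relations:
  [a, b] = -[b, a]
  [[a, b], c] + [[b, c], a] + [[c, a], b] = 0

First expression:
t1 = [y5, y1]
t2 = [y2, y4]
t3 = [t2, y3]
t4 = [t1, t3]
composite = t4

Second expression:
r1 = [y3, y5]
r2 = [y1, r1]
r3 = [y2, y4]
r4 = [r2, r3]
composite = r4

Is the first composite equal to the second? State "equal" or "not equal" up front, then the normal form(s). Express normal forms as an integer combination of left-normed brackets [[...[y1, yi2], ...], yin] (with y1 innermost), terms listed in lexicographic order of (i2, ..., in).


not equal; first: -[[[[y1, y5], y2], y4], y3] + [[[[y1, y5], y3], y2], y4] - [[[[y1, y5], y3], y4], y2] + [[[[y1, y5], y4], y2], y3]; second: [[[[y1, y3], y5], y2], y4] - [[[[y1, y3], y5], y4], y2] - [[[[y1, y5], y3], y2], y4] + [[[[y1, y5], y3], y4], y2]


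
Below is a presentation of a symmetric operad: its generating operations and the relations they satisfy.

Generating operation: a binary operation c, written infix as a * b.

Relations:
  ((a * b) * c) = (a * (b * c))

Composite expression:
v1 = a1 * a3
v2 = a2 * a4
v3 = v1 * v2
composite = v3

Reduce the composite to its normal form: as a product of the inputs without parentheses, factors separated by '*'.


Under associativity of c, the answer is the a's in reading order.
(a1 * a3) collapses to a1 * a3
(a2 * a4) collapses to a2 * a4
((a1 * a3) * (a2 * a4)) collapses to a1 * a3 * a2 * a4

a1 * a3 * a2 * a4


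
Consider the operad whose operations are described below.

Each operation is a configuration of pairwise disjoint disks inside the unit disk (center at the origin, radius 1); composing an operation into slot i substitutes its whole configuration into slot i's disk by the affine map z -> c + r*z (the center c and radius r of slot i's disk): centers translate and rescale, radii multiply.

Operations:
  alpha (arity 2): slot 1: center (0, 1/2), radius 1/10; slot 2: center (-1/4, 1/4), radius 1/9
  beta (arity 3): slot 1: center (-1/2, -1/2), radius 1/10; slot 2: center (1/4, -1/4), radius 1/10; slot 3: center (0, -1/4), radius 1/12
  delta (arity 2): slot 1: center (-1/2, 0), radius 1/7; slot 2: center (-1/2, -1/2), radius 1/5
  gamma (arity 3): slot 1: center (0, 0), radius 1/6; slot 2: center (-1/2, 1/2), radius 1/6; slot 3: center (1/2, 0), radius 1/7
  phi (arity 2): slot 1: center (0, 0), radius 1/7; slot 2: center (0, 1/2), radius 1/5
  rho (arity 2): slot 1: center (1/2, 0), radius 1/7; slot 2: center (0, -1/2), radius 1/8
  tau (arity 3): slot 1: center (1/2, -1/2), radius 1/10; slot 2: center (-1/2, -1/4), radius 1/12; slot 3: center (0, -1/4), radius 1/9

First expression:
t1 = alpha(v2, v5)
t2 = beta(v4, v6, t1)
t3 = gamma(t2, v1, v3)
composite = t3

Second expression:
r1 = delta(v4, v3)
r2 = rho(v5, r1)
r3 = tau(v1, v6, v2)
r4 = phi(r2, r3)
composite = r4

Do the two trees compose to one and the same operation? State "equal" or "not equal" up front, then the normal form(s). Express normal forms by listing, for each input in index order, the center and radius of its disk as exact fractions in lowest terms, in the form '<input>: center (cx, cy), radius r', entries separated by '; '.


not equal — first v1: center (-1/2, 1/2), radius 1/6; v2: center (0, -5/144), radius 1/720; v3: center (1/2, 0), radius 1/7; v4: center (-1/12, -1/12), radius 1/60; v5: center (-1/288, -11/288), radius 1/648; v6: center (1/24, -1/24), radius 1/60, second v1: center (1/10, 2/5), radius 1/50; v2: center (0, 9/20), radius 1/45; v3: center (-1/112, -9/112), radius 1/280; v4: center (-1/112, -1/14), radius 1/392; v5: center (1/14, 0), radius 1/49; v6: center (-1/10, 9/20), radius 1/60

The first expression reduces to v1: center (-1/2, 1/2), radius 1/6; v2: center (0, -5/144), radius 1/720; v3: center (1/2, 0), radius 1/7; v4: center (-1/12, -1/12), radius 1/60; v5: center (-1/288, -11/288), radius 1/648; v6: center (1/24, -1/24), radius 1/60
The second expression reduces to v1: center (1/10, 2/5), radius 1/50; v2: center (0, 9/20), radius 1/45; v3: center (-1/112, -9/112), radius 1/280; v4: center (-1/112, -1/14), radius 1/392; v5: center (1/14, 0), radius 1/49; v6: center (-1/10, 9/20), radius 1/60
The normal forms differ: not equal.


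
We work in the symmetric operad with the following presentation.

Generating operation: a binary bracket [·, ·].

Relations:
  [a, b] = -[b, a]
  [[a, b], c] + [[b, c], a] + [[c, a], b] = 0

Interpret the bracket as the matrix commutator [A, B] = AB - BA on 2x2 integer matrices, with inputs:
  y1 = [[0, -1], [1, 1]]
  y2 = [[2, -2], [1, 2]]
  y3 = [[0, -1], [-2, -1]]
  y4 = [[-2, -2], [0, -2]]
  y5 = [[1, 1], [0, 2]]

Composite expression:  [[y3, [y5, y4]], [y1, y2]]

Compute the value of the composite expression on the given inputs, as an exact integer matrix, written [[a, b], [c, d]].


[[2, 12], [-8, -2]]

[y5, y4] = [[0, 2], [0, 0]]
[y3, [y5, y4]] = [[4, 2], [0, -4]]
[y1, y2] = [[1, 2], [1, -1]]
[[y3, [y5, y4]], [y1, y2]] = [[2, 12], [-8, -2]]


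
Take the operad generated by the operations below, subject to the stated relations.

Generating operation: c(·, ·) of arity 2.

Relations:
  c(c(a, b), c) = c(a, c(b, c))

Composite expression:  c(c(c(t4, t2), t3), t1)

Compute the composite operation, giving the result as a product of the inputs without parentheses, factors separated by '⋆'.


t4 ⋆ t2 ⋆ t3 ⋆ t1

Every regrouping of c is equal, so read the t-inputs in written order.
c(t4, t2) collapses to t4 ⋆ t2
c(c(t4, t2), t3) collapses to t4 ⋆ t2 ⋆ t3
c(c(c(t4, t2), t3), t1) collapses to t4 ⋆ t2 ⋆ t3 ⋆ t1


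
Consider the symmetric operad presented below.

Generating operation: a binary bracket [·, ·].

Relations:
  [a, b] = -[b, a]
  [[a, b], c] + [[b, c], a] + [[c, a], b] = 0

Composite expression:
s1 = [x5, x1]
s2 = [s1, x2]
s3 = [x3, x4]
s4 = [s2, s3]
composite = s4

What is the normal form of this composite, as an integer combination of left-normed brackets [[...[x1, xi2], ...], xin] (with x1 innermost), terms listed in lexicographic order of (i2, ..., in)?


-[[[[x1, x5], x2], x3], x4] + [[[[x1, x5], x2], x4], x3]

Skip Jacobi rewriting: expand, keep x1-initial words, read off terms.
Composite bracket: [[[x5, x1], x2], [x3, x4]]
Each bracket splits as ab - ba, giving 16 signed words (2^4 = 16).
Coefficients come from the x1-initial words:
  the word x1x5x2x3x4 carries sign -1 and contributes -[[[[x1, x5], x2], x3], x4]
  the word x1x5x2x4x3 carries sign +1 and contributes +[[[[x1, x5], x2], x4], x3]


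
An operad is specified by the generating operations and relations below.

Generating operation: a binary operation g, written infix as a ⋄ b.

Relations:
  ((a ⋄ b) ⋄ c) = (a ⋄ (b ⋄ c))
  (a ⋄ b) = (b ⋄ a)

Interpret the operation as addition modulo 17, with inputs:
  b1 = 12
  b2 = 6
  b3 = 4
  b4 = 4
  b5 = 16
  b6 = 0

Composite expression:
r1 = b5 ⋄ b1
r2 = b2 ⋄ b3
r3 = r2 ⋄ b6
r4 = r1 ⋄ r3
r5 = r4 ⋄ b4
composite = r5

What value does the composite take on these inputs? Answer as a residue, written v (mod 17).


8 (mod 17)

(b5 ⋄ b1) = 11
(b2 ⋄ b3) = 10
((b2 ⋄ b3) ⋄ b6) = 10
((b5 ⋄ b1) ⋄ ((b2 ⋄ b3) ⋄ b6)) = 4
(((b5 ⋄ b1) ⋄ ((b2 ⋄ b3) ⋄ b6)) ⋄ b4) = 8


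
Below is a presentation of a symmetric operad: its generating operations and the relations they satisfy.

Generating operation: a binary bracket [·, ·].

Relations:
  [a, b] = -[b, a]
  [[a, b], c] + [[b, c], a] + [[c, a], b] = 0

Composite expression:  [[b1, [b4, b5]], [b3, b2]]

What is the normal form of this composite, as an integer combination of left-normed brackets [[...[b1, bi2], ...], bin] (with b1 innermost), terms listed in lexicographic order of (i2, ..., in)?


Expand each bracket as ab - ba; the b1-initial words give the coefficients.
Composite bracket: [[b1, [b4, b5]], [b3, b2]]
The bracket unfolds into 16 signed words via [a, b] = ab - ba (2^4 = 16).
Coefficients come from the b1-initial words:
  from b1b4b5b2b3, sign -1: term -[[[[b1, b4], b5], b2], b3]
  from b1b4b5b3b2, sign +1: term +[[[[b1, b4], b5], b3], b2]
  from b1b5b4b2b3, sign +1: term +[[[[b1, b5], b4], b2], b3]
  from b1b5b4b3b2, sign -1: term -[[[[b1, b5], b4], b3], b2]

-[[[[b1, b4], b5], b2], b3] + [[[[b1, b4], b5], b3], b2] + [[[[b1, b5], b4], b2], b3] - [[[[b1, b5], b4], b3], b2]


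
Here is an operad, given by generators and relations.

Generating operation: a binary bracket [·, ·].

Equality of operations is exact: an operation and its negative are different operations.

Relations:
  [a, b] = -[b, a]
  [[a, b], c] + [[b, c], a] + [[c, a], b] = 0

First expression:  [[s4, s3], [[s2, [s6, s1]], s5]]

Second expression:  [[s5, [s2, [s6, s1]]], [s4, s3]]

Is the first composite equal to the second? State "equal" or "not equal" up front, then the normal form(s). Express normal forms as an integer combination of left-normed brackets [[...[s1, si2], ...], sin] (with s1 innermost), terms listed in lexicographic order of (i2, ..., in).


equal; the common form is [[[[[s1, s6], s2], s5], s3], s4] - [[[[[s1, s6], s2], s5], s4], s3]


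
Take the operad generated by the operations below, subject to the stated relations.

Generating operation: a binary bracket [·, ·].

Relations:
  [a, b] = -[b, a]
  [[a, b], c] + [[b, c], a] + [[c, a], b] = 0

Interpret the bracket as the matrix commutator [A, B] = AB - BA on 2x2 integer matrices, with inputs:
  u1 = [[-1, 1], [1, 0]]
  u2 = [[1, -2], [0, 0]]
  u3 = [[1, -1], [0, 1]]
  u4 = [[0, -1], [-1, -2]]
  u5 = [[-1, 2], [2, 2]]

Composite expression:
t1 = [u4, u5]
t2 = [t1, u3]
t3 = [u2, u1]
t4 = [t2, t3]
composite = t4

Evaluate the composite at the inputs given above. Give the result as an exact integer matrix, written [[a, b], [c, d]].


[[0, 2], [-2, 0]]

[u4, u5] = [[0, 1], [-1, 0]]
[[u4, u5], u3] = [[-1, 0], [0, 1]]
[u2, u1] = [[-2, -1], [-1, 2]]
[[[u4, u5], u3], [u2, u1]] = [[0, 2], [-2, 0]]


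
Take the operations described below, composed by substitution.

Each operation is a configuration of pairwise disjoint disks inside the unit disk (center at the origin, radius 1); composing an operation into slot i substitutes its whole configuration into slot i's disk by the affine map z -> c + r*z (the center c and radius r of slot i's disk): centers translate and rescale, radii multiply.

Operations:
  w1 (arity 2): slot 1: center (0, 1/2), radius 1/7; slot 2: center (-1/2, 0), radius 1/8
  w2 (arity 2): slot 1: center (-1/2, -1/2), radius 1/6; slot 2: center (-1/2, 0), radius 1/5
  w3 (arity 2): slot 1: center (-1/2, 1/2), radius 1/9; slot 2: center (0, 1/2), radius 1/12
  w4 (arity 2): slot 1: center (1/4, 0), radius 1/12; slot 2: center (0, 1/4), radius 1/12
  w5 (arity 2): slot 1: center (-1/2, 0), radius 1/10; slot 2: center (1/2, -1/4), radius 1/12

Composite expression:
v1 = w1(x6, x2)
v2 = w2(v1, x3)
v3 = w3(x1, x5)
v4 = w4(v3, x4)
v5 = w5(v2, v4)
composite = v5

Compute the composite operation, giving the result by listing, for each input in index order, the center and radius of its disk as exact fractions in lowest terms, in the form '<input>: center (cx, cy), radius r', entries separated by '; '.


x1: center (149/288, -71/288), radius 1/1296; x2: center (-67/120, -1/20), radius 1/480; x3: center (-11/20, 0), radius 1/50; x4: center (1/2, -11/48), radius 1/144; x5: center (25/48, -71/288), radius 1/1728; x6: center (-11/20, -1/24), radius 1/420

Each x-disk chains the slot maps above it in w5; radii multiply.
x6: after 3 affine steps, its disk has center (-11/20, -1/24), radius 1/420
x2: after 3 affine steps, its disk has center (-67/120, -1/20), radius 1/480
x3: after 2 affine steps, its disk has center (-11/20, 0), radius 1/50
x1: after 3 affine steps, its disk has center (149/288, -71/288), radius 1/1296
x5: after 3 affine steps, its disk has center (25/48, -71/288), radius 1/1728
x4: after 2 affine steps, its disk has center (1/2, -11/48), radius 1/144


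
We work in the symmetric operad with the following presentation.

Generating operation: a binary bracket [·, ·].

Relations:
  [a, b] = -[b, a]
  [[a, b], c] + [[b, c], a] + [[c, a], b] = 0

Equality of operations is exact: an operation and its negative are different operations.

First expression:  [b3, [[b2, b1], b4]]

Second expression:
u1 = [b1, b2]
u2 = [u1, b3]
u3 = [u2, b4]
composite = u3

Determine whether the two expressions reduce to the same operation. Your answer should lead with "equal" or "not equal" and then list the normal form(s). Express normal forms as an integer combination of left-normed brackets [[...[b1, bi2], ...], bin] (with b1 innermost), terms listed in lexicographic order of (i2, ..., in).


not equal — first [[[b1, b2], b4], b3], second [[[b1, b2], b3], b4]

The first expression, normalized: [[[b1, b2], b4], b3]
The second expression, normalized: [[[b1, b2], b3], b4]
They disagree, so not equal.


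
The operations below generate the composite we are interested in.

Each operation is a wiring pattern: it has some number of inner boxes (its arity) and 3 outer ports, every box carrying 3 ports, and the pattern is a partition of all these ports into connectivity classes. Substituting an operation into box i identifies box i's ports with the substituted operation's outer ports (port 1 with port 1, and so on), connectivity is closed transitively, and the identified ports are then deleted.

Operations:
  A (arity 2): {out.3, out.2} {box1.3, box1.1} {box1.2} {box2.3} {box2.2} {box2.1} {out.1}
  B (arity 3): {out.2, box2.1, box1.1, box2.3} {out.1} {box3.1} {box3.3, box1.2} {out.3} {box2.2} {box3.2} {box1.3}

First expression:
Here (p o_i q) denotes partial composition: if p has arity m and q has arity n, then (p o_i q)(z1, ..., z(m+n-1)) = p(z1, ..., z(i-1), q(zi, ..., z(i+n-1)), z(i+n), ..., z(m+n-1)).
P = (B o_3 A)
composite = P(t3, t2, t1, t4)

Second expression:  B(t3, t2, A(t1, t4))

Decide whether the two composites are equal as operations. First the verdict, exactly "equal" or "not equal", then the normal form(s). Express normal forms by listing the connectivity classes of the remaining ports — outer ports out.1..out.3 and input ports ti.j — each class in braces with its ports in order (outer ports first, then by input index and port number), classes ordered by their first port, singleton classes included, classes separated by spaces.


Normal form of the first expression: {out.1} {out.2, t2.1, t2.3, t3.1} {out.3} {t1.1, t1.3} {t1.2} {t2.2} {t3.2} {t3.3} {t4.1} {t4.2} {t4.3}
Normal form of the second expression: {out.1} {out.2, t2.1, t2.3, t3.1} {out.3} {t1.1, t1.3} {t1.2} {t2.2} {t3.2} {t3.3} {t4.1} {t4.2} {t4.3}
The forms coincide; equal.

equal — both sides give {out.1} {out.2, t2.1, t2.3, t3.1} {out.3} {t1.1, t1.3} {t1.2} {t2.2} {t3.2} {t3.3} {t4.1} {t4.2} {t4.3}


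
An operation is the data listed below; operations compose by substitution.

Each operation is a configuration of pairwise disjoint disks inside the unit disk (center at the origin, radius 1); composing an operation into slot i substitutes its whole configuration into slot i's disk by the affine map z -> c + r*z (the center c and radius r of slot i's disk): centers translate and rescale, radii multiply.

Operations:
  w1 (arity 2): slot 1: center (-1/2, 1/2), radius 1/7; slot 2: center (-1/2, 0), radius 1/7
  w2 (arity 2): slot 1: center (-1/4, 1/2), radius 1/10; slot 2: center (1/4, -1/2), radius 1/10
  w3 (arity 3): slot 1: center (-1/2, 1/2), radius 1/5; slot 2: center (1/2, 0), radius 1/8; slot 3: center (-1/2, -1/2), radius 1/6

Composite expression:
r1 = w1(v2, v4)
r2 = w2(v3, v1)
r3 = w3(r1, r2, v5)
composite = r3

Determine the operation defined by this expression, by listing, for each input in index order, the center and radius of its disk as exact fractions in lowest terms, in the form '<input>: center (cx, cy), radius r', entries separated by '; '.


Below w3, radii multiply path by path; the v-disk centers shift.
tracing v2 down its 2-map path: center (-3/5, 3/5), radius 1/35
tracing v4 down its 2-map path: center (-3/5, 1/2), radius 1/35
tracing v3 down its 2-map path: center (15/32, 1/16), radius 1/80
tracing v1 down its 2-map path: center (17/32, -1/16), radius 1/80
tracing v5 down its 1-map path: center (-1/2, -1/2), radius 1/6

v1: center (17/32, -1/16), radius 1/80; v2: center (-3/5, 3/5), radius 1/35; v3: center (15/32, 1/16), radius 1/80; v4: center (-3/5, 1/2), radius 1/35; v5: center (-1/2, -1/2), radius 1/6


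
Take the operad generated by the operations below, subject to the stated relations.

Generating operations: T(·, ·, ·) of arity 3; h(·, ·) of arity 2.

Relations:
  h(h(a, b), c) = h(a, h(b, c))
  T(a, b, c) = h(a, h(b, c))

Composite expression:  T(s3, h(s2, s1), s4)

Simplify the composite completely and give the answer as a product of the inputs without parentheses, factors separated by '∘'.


s3 ∘ s2 ∘ s1 ∘ s4

Under associativity of T, the answer is the s's in reading order.
h(s2, s1) reduces to s2 ∘ s1
T(s3, h(s2, s1), s4) reduces to s3 ∘ s2 ∘ s1 ∘ s4


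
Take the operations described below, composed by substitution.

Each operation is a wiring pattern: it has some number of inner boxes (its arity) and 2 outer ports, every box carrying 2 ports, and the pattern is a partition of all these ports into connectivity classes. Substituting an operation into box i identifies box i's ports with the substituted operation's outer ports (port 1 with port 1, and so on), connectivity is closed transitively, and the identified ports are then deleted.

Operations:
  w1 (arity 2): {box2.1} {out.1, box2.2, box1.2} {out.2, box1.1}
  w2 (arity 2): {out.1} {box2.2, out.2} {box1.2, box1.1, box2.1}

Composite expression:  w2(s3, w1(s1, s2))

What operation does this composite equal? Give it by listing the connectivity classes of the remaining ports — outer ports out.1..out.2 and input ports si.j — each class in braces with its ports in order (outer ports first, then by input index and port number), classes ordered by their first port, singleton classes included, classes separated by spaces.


{out.1} {out.2, s1.1} {s1.2, s2.2, s3.1, s3.2} {s2.1}


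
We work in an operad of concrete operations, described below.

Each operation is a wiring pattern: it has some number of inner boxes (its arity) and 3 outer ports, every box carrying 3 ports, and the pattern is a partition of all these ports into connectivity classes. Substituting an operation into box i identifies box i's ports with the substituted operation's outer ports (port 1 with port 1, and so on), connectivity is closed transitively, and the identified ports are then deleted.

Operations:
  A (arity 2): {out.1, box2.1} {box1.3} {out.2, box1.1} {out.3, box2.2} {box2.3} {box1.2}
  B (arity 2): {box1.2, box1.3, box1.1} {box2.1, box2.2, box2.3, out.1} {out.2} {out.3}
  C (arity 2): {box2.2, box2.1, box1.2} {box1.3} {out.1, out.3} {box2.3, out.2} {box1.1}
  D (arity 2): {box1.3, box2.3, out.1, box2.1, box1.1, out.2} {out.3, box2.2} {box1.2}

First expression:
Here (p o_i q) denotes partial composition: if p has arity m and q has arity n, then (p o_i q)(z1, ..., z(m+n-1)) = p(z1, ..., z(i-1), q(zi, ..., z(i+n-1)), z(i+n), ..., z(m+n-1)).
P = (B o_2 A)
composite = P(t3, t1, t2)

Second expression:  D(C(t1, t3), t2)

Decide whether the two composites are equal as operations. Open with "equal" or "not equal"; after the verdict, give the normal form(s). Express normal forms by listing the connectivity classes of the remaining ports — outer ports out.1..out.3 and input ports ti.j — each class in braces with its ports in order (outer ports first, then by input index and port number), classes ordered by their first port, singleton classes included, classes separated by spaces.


not equal — first {out.1, t1.1, t2.1, t2.2} {out.2} {out.3} {t1.2} {t1.3} {t2.3} {t3.1, t3.2, t3.3}, second {out.1, out.2, t2.1, t2.3} {out.3, t2.2} {t1.1} {t1.2, t3.1, t3.2} {t1.3} {t3.3}

Normal form of the first expression: {out.1, t1.1, t2.1, t2.2} {out.2} {out.3} {t1.2} {t1.3} {t2.3} {t3.1, t3.2, t3.3}
Normal form of the second expression: {out.1, out.2, t2.1, t2.3} {out.3, t2.2} {t1.1} {t1.2, t3.1, t3.2} {t1.3} {t3.3}
Distinct normal forms: not equal.


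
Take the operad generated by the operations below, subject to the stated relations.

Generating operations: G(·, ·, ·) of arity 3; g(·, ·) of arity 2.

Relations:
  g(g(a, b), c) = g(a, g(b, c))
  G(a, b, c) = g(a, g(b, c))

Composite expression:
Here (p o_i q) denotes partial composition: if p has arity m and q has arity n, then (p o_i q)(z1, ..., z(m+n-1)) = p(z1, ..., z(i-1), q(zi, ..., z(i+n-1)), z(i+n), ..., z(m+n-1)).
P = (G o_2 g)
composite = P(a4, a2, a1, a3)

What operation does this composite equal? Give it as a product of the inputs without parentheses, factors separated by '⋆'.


a4 ⋆ a2 ⋆ a1 ⋆ a3


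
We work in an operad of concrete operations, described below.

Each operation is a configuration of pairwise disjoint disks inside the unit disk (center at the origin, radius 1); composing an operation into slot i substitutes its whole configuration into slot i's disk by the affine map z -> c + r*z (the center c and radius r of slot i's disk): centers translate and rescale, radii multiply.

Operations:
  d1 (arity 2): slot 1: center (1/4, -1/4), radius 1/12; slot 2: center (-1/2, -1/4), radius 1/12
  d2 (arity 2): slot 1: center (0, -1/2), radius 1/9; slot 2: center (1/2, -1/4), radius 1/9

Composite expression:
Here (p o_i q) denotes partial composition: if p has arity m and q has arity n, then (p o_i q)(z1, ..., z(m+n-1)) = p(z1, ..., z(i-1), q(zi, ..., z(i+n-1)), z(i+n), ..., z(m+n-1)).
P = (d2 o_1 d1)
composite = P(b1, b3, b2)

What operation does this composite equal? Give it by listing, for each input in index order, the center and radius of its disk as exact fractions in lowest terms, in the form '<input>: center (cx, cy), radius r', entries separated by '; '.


Follow each b-input down from d2: c' goes to c + r*c', radius to r*r'.
tracing b1 down its 2-map path: center (1/36, -19/36), radius 1/108
tracing b3 down its 2-map path: center (-1/18, -19/36), radius 1/108
tracing b2 down its 1-map path: center (1/2, -1/4), radius 1/9

b1: center (1/36, -19/36), radius 1/108; b2: center (1/2, -1/4), radius 1/9; b3: center (-1/18, -19/36), radius 1/108


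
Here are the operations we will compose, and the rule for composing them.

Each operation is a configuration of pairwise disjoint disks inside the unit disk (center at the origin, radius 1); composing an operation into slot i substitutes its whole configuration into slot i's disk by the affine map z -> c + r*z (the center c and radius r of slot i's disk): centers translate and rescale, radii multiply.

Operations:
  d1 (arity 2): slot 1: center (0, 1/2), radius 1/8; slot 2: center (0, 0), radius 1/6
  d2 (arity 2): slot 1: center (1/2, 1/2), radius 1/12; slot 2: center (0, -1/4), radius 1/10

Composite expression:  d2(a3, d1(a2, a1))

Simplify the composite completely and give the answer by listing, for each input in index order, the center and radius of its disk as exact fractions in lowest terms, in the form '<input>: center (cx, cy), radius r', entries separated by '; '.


a1: center (0, -1/4), radius 1/60; a2: center (0, -1/5), radius 1/80; a3: center (1/2, 1/2), radius 1/12

Nesting under d2 composes maps z -> c + r*z down each a-path.
for a3, the 1-step affine chain lands on center (1/2, 1/2), radius 1/12
for a2, the 2-step affine chain lands on center (0, -1/5), radius 1/80
for a1, the 2-step affine chain lands on center (0, -1/4), radius 1/60


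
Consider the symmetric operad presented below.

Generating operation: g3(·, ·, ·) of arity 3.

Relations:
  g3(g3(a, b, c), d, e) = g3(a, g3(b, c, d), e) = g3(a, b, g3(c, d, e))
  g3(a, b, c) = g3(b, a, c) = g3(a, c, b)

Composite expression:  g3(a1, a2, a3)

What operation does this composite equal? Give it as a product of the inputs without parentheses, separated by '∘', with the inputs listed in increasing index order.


Both nesting and order wash out for g3; what remains is which a's occur.
g3(a1, a2, a3) flattens to a1 ∘ a2 ∘ a3
sorting the factors by input index: a1 ∘ a2 ∘ a3

a1 ∘ a2 ∘ a3


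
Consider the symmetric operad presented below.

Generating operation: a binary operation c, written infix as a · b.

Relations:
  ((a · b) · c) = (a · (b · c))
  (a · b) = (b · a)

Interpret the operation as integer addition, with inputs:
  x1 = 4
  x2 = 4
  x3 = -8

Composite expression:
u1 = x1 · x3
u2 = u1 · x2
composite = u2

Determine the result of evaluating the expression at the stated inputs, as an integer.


0


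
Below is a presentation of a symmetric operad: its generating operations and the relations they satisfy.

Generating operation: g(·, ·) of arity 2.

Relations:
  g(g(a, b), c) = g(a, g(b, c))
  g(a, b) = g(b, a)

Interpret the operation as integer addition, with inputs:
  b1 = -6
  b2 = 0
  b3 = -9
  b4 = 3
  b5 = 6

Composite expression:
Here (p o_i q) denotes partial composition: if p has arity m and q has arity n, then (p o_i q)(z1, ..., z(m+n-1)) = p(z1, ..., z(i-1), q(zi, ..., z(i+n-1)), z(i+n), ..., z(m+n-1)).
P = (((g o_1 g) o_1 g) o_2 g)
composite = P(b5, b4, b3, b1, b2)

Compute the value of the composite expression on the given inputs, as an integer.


g(b4, b3) = -6
g(b5, g(b4, b3)) = 0
g(g(b5, g(b4, b3)), b1) = -6
g(g(g(b5, g(b4, b3)), b1), b2) = -6

-6


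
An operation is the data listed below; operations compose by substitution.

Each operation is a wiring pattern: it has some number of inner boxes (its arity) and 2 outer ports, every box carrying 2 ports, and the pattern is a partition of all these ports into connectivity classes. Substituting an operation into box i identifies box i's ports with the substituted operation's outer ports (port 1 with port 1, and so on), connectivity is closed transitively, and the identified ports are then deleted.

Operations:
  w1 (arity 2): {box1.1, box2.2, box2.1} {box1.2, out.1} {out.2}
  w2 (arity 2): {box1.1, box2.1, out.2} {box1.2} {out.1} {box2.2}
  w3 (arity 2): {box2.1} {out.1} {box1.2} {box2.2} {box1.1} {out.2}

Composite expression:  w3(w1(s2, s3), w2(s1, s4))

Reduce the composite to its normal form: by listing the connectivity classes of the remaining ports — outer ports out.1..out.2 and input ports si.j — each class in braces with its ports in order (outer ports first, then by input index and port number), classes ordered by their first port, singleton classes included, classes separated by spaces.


{out.1} {out.2} {s1.1, s4.1} {s1.2} {s2.1, s3.1, s3.2} {s2.2} {s4.2}

Treat the ports identified at w3 as solder joints: merge, then drop.
w1 over (s2, s3) gives {out.1, s2.2} {out.2} {s2.1, s3.1, s3.2}, out.j being that stage's outer ports
w2 over (s1, s4) gives {out.1} {out.2, s1.1, s4.1} {s1.2} {s4.2}, out.j being that stage's outer ports
w3 over (s2, s3, s1, s4) gives {out.1} {out.2} {s1.1, s4.1} {s1.2} {s2.1, s3.1, s3.2} {s2.2} {s4.2}, out.j being that stage's outer ports


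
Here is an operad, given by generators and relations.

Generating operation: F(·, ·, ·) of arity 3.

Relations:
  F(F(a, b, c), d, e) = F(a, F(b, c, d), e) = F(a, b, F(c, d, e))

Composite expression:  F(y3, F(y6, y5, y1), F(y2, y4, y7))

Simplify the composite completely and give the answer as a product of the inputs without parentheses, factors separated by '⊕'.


Associativity of F dissolves the nesting; only the y-input order survives.
F(y6, y5, y1) spells out as y6 ⊕ y5 ⊕ y1
F(y2, y4, y7) spells out as y2 ⊕ y4 ⊕ y7
F(y3, F(y6, y5, y1), F(y2, y4, y7)) spells out as y3 ⊕ y6 ⊕ y5 ⊕ y1 ⊕ y2 ⊕ y4 ⊕ y7

y3 ⊕ y6 ⊕ y5 ⊕ y1 ⊕ y2 ⊕ y4 ⊕ y7


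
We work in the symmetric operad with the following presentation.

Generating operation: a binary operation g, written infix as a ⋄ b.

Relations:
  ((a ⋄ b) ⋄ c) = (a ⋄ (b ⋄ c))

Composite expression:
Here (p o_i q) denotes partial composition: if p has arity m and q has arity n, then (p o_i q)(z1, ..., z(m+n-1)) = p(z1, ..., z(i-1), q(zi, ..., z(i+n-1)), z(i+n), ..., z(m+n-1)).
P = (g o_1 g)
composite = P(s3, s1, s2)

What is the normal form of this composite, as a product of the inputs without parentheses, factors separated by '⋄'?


s3 ⋄ s1 ⋄ s2

The g-tree's shape is irrelevant; the s-reading-order decides.
(s3 ⋄ s1) collapses to s3 ⋄ s1
((s3 ⋄ s1) ⋄ s2) collapses to s3 ⋄ s1 ⋄ s2


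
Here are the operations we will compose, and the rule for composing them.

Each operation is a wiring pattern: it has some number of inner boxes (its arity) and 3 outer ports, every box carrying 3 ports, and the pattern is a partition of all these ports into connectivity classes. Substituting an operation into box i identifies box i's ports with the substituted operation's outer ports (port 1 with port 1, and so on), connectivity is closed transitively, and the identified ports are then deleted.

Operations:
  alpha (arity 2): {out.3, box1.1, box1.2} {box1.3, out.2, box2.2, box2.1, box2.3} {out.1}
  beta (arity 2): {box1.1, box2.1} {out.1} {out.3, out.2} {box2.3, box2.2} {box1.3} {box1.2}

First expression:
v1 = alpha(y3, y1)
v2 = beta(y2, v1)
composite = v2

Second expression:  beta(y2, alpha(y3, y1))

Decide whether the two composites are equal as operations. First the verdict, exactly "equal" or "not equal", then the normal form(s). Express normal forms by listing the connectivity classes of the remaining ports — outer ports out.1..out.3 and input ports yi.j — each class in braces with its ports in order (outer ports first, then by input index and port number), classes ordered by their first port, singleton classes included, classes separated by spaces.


equal; both compose to {out.1} {out.2, out.3} {y1.1, y1.2, y1.3, y3.1, y3.2, y3.3} {y2.1} {y2.2} {y2.3}

The first composite normalizes to {out.1} {out.2, out.3} {y1.1, y1.2, y1.3, y3.1, y3.2, y3.3} {y2.1} {y2.2} {y2.3}
The second composite normalizes to {out.1} {out.2, out.3} {y1.1, y1.2, y1.3, y3.1, y3.2, y3.3} {y2.1} {y2.2} {y2.3}
Same normal form: equal.


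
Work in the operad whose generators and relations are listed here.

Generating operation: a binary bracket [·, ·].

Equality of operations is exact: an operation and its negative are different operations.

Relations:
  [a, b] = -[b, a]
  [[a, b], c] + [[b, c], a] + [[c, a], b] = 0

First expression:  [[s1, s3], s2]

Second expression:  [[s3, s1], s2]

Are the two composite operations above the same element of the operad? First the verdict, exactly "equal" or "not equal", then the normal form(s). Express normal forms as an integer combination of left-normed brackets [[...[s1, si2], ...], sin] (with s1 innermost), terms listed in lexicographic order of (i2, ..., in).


not equal: they reduce to [[s1, s3], s2] and -[[s1, s3], s2]

The first expression reduces to [[s1, s3], s2]
The second expression reduces to -[[s1, s3], s2]
The normal forms differ: not equal.


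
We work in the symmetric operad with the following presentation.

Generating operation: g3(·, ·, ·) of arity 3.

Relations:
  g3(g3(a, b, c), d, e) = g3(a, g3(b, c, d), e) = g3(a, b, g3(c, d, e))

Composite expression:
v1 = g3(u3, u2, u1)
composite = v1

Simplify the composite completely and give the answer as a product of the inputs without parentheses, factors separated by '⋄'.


Associativity of g3 dissolves the nesting; only the u-input order survives.
g3(u3, u2, u1) reduces to u3 ⋄ u2 ⋄ u1

u3 ⋄ u2 ⋄ u1


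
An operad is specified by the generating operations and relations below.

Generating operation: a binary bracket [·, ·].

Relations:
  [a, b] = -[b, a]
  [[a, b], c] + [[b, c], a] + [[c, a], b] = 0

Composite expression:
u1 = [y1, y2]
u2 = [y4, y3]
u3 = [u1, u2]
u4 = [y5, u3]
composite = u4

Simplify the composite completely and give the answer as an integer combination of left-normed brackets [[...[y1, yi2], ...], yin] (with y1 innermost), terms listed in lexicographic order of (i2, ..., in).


[[[[y1, y2], y3], y4], y5] - [[[[y1, y2], y4], y3], y5]

Expand each bracket as ab - ba; the y1-initial words give the coefficients.
Composite bracket: [y5, [[y1, y2], [y4, y3]]]
Expanding via [a, b] = ab - ba: 16 signed words (2^4 = 16).
Collect the words opening with y1:
  sign of y1y2y3y4y5 is +1, so it contributes +[[[[y1, y2], y3], y4], y5]
  sign of y1y2y4y3y5 is -1, so it contributes -[[[[y1, y2], y4], y3], y5]


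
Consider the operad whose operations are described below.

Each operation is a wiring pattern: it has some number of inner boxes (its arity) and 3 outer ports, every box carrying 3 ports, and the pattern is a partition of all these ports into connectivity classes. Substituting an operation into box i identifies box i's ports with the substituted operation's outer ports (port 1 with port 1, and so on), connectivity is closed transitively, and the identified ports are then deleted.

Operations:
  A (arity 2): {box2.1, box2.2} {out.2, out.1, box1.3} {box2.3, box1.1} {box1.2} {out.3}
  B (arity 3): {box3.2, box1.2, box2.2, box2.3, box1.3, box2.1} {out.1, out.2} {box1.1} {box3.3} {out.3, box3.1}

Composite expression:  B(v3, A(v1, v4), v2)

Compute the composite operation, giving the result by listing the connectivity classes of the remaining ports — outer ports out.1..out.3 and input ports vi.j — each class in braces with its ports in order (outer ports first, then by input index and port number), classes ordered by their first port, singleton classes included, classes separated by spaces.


{out.1, out.2} {out.3, v2.1} {v1.1, v4.3} {v1.2} {v1.3, v2.2, v3.2, v3.3} {v2.3} {v3.1} {v4.1, v4.2}

Two ports join when wires chain via B-identified ports.
A over (v1, v4) gives {out.1, out.2, v1.3} {out.3} {v1.1, v4.3} {v1.2} {v4.1, v4.2}, out.j being that stage's outer ports
B over (v3, v1, v4, v2) gives {out.1, out.2} {out.3, v2.1} {v1.1, v4.3} {v1.2} {v1.3, v2.2, v3.2, v3.3} {v2.3} {v3.1} {v4.1, v4.2}, out.j being that stage's outer ports
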